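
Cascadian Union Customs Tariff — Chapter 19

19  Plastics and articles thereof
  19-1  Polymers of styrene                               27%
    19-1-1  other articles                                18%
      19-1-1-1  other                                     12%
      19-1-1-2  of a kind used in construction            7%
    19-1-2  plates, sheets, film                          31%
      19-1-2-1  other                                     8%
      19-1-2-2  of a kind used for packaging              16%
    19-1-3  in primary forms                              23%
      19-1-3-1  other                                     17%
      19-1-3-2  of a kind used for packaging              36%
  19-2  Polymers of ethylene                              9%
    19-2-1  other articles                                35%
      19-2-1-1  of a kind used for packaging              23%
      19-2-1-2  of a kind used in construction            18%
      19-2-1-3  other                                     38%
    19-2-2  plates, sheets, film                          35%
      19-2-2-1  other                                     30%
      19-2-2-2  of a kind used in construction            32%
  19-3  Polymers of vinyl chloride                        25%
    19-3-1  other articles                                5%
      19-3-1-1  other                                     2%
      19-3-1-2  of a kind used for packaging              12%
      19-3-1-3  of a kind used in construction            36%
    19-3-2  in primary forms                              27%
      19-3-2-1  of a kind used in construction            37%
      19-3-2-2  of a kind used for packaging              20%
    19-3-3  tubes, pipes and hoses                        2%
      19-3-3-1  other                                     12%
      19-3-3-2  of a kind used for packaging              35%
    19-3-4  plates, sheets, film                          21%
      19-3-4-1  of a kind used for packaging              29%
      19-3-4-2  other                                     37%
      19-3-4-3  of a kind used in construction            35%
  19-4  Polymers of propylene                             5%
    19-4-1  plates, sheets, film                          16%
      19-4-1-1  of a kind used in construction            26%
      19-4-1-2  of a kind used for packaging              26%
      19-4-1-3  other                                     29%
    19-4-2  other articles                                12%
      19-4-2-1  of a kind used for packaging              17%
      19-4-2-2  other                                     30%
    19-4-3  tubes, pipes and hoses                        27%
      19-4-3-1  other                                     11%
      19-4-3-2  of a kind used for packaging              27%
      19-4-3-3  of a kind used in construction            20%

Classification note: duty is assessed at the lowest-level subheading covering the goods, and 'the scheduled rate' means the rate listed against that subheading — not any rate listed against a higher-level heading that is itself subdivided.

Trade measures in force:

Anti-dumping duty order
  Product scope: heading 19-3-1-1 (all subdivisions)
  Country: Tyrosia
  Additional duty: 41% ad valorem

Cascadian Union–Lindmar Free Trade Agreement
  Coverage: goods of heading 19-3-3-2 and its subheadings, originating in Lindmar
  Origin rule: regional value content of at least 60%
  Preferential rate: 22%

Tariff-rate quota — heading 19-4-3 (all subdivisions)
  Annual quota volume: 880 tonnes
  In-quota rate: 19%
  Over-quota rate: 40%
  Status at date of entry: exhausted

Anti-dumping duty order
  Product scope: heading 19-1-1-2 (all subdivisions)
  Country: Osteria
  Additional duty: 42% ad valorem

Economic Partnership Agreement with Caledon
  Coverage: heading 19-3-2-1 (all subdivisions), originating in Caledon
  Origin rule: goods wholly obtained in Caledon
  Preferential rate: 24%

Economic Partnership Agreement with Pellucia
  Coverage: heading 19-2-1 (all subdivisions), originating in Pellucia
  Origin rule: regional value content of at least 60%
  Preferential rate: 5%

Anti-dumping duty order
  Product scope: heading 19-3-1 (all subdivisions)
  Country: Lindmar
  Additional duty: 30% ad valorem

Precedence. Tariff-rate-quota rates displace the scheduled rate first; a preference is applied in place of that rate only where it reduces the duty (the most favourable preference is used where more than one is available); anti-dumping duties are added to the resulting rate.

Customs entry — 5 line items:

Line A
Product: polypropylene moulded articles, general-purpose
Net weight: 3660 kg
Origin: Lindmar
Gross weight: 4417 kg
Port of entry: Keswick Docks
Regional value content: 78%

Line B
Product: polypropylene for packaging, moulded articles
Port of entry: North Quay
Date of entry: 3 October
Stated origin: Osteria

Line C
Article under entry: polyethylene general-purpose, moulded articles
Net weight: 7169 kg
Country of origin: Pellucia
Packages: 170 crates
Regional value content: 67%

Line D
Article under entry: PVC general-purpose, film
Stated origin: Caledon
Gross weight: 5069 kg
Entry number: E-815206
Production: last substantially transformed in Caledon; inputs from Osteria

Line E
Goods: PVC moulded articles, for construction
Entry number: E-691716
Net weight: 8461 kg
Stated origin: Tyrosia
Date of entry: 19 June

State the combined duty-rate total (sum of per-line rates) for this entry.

125%

Line A: polypropylene → 19-4; moulded articles → 19-4-2; general-purpose → 19-4-2-2. Scheduled 30%. Lindmar agreement on 19-3-3-2: 19-4-2-2 not covered. → 30%.
Line B: polypropylene → 19-4; moulded articles → 19-4-2; for packaging → 19-4-2-1. Scheduled 17%. No special measure applies. → 17%.
Line C: polyethylene → 19-2; moulded articles → 19-2-1; general-purpose → 19-2-1-3. Scheduled 38%. Pellucia agreement on 19-2-1: RVC ≥ 60% → 5% available; preferential 5%. → 5%.
Line D: PVC → 19-3; film → 19-3-4; general-purpose → 19-3-4-2. Scheduled 37%. Caledon agreement on 19-3-2-1: 19-3-4-2 not covered. → 37%.
Line E: PVC → 19-3; moulded articles → 19-3-1; for construction → 19-3-1-3. Scheduled 36%. No special measure applies. → 36%.
Sum: 30% + 17% + 5% + 37% + 36% = 125%.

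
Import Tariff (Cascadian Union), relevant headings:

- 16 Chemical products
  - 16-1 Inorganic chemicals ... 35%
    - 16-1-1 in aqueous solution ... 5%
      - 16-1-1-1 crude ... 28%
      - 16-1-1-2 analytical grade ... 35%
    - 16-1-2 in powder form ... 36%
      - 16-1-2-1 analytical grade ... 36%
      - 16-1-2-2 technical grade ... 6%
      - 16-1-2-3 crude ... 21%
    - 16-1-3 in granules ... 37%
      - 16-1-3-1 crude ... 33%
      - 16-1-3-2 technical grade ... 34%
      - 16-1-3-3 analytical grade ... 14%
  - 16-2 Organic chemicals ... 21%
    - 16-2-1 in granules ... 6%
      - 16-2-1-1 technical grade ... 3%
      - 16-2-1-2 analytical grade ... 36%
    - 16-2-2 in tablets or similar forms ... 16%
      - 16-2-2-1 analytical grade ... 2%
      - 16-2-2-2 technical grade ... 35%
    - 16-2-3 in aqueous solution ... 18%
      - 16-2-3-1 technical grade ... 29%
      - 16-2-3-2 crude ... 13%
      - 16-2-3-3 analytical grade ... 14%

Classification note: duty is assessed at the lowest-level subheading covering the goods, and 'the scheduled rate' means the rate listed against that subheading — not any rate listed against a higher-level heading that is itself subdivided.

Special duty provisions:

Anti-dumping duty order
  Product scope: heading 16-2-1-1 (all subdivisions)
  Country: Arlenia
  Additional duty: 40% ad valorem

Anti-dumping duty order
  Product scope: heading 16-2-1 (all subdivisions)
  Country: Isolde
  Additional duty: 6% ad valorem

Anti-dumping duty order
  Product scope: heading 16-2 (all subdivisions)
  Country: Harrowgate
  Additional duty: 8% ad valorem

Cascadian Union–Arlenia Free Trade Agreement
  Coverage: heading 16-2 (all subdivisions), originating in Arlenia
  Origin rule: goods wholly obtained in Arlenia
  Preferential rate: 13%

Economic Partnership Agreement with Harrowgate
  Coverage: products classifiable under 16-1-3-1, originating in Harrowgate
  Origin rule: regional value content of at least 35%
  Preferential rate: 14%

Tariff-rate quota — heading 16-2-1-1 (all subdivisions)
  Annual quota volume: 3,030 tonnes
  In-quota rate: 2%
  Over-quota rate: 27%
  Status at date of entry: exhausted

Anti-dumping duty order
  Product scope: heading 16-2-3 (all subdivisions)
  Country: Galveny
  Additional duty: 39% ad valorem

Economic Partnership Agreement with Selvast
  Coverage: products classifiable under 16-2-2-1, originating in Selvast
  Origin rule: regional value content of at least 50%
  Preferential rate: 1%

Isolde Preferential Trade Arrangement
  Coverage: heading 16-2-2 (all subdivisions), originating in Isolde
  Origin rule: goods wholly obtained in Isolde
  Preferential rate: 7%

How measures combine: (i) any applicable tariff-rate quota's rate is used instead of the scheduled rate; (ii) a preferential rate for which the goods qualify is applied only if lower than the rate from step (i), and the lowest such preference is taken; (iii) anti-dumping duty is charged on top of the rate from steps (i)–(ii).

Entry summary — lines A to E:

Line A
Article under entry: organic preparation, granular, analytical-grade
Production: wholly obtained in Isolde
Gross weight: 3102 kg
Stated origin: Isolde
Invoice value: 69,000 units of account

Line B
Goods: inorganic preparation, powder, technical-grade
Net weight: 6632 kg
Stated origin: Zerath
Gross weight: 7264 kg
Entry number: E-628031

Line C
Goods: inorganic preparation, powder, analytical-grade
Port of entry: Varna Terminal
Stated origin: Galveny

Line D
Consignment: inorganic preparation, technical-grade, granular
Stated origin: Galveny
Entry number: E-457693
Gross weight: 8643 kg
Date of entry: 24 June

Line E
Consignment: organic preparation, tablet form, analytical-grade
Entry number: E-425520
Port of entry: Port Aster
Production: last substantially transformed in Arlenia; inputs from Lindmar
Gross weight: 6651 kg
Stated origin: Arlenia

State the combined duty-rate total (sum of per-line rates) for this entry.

120%

Line A: organic → 16-2; granular → 16-2-1; analytical-grade → 16-2-1-2. Scheduled 36%. Isolde agreement on 16-2-2: 16-2-1-2 not covered; anti-dumping (Isolde, 16-2-1): +6%; total 36% + 6% = 42%. → 42%.
Line B: inorganic → 16-1; powder → 16-1-2; technical-grade → 16-1-2-2. Scheduled 6%. No special measure applies. → 6%.
Line C: inorganic → 16-1; powder → 16-1-2; analytical-grade → 16-1-2-1. Scheduled 36%. No special measure applies. → 36%.
Line D: inorganic → 16-1; granular → 16-1-3; technical-grade → 16-1-3-2. Scheduled 34%. No special measure applies. → 34%.
Line E: organic → 16-2; tablet form → 16-2-2; analytical-grade → 16-2-2-1. Scheduled 2%. Arlenia agreement on 16-2: not wholly obtained. → 2%.
Sum: 42% + 6% + 36% + 34% + 2% = 120%.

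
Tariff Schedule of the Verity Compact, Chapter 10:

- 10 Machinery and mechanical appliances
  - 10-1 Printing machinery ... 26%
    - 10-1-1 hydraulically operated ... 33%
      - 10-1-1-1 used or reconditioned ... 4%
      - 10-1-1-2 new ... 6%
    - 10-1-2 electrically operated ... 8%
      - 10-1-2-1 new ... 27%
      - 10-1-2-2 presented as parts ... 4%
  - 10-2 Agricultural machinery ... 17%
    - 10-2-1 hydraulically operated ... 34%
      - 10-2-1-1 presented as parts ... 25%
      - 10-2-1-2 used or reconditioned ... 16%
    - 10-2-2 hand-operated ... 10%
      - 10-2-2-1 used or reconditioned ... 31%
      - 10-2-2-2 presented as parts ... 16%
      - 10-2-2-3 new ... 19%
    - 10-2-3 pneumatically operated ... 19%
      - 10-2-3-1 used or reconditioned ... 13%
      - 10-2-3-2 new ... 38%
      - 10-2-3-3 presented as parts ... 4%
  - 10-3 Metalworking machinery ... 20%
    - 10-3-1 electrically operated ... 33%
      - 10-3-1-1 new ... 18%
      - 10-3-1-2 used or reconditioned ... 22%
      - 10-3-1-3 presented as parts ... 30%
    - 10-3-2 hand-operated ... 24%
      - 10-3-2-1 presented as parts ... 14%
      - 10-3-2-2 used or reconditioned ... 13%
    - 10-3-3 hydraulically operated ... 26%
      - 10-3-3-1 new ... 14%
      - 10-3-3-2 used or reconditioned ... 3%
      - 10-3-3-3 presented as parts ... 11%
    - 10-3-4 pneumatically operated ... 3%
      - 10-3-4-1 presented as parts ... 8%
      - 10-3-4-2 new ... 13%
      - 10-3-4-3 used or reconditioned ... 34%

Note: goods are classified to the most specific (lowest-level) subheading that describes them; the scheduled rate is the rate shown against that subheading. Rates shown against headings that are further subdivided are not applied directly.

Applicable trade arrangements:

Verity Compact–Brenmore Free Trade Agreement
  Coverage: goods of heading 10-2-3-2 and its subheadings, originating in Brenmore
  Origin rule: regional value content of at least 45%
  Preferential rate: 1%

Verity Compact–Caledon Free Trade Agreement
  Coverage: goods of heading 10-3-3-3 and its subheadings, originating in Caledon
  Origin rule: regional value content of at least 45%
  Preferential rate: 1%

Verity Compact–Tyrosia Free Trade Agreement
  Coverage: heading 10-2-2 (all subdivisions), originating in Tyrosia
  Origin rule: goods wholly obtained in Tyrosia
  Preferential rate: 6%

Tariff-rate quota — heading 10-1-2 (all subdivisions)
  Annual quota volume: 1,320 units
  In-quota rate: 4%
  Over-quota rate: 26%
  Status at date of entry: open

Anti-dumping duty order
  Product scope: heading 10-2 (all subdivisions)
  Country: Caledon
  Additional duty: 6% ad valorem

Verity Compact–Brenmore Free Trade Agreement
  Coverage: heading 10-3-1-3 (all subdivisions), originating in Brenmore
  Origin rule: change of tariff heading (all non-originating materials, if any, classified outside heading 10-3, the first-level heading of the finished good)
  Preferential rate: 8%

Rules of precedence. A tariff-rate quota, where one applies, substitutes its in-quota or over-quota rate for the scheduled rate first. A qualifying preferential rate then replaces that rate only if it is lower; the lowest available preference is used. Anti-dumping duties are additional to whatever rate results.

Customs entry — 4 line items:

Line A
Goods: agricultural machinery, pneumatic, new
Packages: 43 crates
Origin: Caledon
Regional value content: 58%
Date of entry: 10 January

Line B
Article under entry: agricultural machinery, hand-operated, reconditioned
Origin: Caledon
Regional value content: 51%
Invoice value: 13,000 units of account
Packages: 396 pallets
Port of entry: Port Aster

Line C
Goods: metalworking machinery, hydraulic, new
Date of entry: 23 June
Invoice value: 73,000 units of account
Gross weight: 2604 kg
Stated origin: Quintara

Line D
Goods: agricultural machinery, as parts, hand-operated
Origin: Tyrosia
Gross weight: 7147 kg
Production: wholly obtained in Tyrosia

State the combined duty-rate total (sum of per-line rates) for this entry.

101%

Line A: agricultural → 10-2; pneumatic → 10-2-3; new → 10-2-3-2. Scheduled 38%. Caledon agreement on 10-3-3-3: 10-2-3-2 not covered; anti-dumping (Caledon, 10-2): +6%; total 38% + 6% = 44%. → 44%.
Line B: agricultural → 10-2; hand-operated → 10-2-2; reconditioned → 10-2-2-1. Scheduled 31%. Caledon agreement on 10-3-3-3: 10-2-2-1 not covered; anti-dumping (Caledon, 10-2): +6%; total 31% + 6% = 37%. → 37%.
Line C: metalworking → 10-3; hydraulic → 10-3-3; new → 10-3-3-1. Scheduled 14%. No special measure applies. → 14%.
Line D: agricultural → 10-2; hand-operated → 10-2-2; as parts → 10-2-2-2. Scheduled 16%. Tyrosia agreement on 10-2-2: wholly obtained → 6% available; preferential 6%. → 6%.
Sum: 44% + 37% + 14% + 6% = 101%.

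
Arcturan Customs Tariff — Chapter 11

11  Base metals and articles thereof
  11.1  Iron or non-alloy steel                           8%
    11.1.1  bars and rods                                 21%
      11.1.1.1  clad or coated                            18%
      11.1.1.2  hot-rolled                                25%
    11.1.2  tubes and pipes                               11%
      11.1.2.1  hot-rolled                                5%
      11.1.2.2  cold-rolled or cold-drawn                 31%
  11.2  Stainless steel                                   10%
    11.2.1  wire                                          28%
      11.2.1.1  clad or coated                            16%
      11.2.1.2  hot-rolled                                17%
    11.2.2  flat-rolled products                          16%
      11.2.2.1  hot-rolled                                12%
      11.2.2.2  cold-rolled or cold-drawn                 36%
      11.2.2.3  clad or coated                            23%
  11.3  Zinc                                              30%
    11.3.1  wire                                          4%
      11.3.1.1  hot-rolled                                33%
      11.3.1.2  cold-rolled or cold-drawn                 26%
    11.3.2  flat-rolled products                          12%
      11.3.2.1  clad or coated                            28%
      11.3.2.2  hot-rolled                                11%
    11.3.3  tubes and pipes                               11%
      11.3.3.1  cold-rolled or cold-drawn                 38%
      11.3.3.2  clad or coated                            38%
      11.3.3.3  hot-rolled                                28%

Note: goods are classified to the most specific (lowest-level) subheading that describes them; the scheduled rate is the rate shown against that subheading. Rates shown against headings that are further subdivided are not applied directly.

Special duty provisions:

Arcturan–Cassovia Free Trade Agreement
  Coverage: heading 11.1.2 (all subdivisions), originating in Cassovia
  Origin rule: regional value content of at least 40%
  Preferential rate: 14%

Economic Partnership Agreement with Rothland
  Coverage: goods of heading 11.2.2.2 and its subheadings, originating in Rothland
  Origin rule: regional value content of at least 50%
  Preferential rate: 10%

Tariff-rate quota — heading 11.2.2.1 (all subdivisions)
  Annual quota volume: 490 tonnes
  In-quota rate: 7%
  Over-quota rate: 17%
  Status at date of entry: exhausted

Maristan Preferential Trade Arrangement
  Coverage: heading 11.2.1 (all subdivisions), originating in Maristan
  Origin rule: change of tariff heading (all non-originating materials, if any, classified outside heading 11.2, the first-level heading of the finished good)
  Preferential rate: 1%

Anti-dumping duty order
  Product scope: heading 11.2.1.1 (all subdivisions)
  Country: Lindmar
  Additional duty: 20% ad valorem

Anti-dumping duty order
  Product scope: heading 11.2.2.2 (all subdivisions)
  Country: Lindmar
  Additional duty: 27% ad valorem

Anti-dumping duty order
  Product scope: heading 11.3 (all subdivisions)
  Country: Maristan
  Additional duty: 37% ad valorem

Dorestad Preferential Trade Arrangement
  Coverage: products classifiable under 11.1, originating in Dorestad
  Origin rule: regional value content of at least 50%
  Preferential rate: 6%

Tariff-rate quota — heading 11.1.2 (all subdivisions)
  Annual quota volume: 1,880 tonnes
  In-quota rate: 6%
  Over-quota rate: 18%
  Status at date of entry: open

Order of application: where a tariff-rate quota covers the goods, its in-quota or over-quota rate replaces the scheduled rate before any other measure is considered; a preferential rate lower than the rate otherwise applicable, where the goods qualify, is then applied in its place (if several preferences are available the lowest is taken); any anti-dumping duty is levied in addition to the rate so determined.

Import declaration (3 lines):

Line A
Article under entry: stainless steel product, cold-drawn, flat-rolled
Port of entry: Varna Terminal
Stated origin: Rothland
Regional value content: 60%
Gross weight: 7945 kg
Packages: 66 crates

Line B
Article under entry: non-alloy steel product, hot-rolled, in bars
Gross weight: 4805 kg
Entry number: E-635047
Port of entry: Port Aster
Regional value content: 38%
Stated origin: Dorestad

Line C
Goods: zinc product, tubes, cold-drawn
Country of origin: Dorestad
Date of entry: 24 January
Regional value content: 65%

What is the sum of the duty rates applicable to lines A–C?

Line A: stainless steel → 11.2; flat-rolled → 11.2.2; cold-drawn → 11.2.2.2. Scheduled 36%. Rothland agreement on 11.2.2.2: RVC ≥ 50% → 10% available; preferential 10%. → 10%.
Line B: non-alloy steel → 11.1; in bars → 11.1.1; hot-rolled → 11.1.1.2. Scheduled 25%. Dorestad agreement on 11.1: RVC < 50%. → 25%.
Line C: zinc → 11.3; tubes → 11.3.3; cold-drawn → 11.3.3.1. Scheduled 38%. Dorestad agreement on 11.1: 11.3.3.1 not covered. → 38%.
Sum: 10% + 25% + 38% = 73%.

73%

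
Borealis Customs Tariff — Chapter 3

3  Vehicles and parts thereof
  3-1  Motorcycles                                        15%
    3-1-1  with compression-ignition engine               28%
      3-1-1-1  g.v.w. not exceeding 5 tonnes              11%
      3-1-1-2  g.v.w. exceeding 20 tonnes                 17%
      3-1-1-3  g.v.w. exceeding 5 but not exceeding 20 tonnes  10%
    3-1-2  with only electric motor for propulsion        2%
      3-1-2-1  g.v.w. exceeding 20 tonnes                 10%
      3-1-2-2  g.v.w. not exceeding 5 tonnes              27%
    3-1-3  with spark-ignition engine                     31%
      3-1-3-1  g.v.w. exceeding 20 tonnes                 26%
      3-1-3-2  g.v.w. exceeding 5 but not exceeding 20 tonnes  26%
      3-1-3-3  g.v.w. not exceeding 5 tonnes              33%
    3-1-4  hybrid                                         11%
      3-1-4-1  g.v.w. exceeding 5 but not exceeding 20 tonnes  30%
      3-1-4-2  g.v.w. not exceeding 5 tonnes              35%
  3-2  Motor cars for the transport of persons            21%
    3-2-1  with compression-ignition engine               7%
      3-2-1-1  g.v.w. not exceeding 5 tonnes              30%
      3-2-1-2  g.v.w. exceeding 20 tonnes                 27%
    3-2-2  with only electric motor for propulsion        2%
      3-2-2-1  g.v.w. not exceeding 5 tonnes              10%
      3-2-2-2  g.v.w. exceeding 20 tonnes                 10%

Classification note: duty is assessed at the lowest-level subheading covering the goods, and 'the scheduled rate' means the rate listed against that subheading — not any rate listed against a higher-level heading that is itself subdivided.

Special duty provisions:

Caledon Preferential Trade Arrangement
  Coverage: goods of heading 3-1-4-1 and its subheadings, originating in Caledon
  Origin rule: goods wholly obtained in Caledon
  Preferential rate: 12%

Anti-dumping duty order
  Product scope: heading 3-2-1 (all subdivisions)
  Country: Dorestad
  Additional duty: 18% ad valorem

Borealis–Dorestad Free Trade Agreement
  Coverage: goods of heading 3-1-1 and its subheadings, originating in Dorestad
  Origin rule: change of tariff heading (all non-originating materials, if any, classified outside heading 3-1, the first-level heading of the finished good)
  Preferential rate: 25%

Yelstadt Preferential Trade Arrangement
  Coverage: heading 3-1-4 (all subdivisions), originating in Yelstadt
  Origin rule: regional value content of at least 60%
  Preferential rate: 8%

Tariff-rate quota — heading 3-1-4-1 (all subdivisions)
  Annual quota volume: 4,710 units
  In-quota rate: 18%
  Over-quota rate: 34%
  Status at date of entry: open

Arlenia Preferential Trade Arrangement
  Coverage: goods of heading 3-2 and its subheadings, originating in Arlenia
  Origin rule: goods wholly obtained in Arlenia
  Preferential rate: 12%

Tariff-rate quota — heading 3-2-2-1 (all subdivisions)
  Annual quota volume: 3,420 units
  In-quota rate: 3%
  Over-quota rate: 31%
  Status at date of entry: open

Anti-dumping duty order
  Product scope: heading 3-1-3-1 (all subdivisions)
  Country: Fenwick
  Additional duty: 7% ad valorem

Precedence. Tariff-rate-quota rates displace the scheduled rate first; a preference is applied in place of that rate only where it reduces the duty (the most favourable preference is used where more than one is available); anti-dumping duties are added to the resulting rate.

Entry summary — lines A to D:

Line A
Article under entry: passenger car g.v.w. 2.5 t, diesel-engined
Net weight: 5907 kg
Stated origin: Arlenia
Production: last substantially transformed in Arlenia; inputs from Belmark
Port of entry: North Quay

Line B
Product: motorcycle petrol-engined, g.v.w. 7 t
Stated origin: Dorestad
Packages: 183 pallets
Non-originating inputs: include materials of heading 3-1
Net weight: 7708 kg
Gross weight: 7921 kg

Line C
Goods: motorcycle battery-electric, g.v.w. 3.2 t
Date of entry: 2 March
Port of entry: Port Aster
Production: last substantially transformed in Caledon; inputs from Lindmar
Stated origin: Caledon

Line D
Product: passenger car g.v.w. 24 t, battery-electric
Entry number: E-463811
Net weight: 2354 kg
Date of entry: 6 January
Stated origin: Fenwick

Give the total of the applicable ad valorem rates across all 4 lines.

Line A: passenger car → 3-2; diesel-engined → 3-2-1; g.v.w. 2.5 t → 3-2-1-1. Scheduled 30%. Arlenia agreement on 3-2: not wholly obtained. → 30%.
Line B: motorcycle → 3-1; petrol-engined → 3-1-3; g.v.w. 7 t → 3-1-3-2. Scheduled 26%. Dorestad agreement on 3-1-1: 3-1-3-2 not covered. → 26%.
Line C: motorcycle → 3-1; battery-electric → 3-1-2; g.v.w. 3.2 t → 3-1-2-2. Scheduled 27%. Caledon agreement on 3-1-4-1: 3-1-2-2 not covered. → 27%.
Line D: passenger car → 3-2; battery-electric → 3-2-2; g.v.w. 24 t → 3-2-2-2. Scheduled 10%. No special measure applies. → 10%.
Sum: 30% + 26% + 27% + 10% = 93%.

93%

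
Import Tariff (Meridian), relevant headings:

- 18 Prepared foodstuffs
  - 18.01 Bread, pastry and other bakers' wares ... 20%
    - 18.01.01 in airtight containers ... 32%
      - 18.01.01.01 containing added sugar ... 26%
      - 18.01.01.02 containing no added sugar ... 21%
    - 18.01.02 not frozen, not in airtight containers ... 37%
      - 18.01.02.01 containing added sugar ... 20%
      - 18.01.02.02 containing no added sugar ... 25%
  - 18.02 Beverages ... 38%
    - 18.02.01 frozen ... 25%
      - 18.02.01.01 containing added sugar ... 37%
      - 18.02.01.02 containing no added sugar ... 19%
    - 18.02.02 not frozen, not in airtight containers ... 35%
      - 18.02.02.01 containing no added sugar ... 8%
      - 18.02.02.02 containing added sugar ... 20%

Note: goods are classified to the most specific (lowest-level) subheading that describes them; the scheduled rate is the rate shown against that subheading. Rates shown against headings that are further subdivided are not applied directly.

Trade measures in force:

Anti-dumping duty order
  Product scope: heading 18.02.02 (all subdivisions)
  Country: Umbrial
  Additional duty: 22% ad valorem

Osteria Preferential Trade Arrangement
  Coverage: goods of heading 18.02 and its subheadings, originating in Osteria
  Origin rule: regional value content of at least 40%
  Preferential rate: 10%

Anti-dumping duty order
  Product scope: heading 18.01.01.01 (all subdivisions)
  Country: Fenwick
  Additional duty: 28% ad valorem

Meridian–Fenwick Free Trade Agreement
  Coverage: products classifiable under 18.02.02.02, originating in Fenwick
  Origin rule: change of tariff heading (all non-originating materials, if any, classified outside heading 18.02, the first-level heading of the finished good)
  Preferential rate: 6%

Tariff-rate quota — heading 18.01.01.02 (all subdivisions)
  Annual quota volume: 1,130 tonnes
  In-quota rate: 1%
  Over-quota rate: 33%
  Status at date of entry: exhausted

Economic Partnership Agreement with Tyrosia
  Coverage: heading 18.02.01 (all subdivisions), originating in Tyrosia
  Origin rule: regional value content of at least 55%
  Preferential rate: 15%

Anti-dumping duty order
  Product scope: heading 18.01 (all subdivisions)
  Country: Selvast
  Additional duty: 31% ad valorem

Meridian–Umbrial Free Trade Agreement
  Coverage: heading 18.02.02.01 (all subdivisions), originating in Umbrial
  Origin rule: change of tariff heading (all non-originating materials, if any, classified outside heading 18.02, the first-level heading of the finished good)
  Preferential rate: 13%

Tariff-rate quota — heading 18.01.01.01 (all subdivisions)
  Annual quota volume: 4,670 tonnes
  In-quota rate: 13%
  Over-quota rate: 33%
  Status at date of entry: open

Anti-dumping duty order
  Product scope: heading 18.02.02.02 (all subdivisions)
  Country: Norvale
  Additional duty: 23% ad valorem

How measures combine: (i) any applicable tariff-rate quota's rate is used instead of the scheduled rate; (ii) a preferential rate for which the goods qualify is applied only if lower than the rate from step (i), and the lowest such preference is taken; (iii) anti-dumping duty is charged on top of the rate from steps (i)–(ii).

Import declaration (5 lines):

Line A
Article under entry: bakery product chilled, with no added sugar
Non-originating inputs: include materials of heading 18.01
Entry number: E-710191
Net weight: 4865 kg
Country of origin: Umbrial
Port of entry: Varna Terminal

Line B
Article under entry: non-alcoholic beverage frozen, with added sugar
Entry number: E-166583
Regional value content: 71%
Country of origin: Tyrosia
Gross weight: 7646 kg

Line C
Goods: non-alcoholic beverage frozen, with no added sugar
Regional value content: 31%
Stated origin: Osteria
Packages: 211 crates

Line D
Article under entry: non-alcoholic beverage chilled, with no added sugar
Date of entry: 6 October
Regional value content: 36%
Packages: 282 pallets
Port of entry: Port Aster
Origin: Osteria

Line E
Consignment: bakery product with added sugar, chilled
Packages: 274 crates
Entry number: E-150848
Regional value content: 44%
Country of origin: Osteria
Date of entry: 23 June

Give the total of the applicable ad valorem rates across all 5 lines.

87%

Line A: bakery product → 18.01; chilled → 18.01.02; with no added sugar → 18.01.02.02. Scheduled 25%. Umbrial agreement on 18.02.02.01: 18.01.02.02 not covered. → 25%.
Line B: non-alcoholic beverage → 18.02; frozen → 18.02.01; with added sugar → 18.02.01.01. Scheduled 37%. Tyrosia agreement on 18.02.01: RVC ≥ 55% → 15% available; preferential 15%. → 15%.
Line C: non-alcoholic beverage → 18.02; frozen → 18.02.01; with no added sugar → 18.02.01.02. Scheduled 19%. Osteria agreement on 18.02: RVC < 40%. → 19%.
Line D: non-alcoholic beverage → 18.02; chilled → 18.02.02; with no added sugar → 18.02.02.01. Scheduled 8%. Osteria agreement on 18.02: RVC < 40%. → 8%.
Line E: bakery product → 18.01; chilled → 18.01.02; with added sugar → 18.01.02.01. Scheduled 20%. Osteria agreement on 18.02: 18.01.02.01 not covered. → 20%.
Sum: 25% + 15% + 19% + 8% + 20% = 87%.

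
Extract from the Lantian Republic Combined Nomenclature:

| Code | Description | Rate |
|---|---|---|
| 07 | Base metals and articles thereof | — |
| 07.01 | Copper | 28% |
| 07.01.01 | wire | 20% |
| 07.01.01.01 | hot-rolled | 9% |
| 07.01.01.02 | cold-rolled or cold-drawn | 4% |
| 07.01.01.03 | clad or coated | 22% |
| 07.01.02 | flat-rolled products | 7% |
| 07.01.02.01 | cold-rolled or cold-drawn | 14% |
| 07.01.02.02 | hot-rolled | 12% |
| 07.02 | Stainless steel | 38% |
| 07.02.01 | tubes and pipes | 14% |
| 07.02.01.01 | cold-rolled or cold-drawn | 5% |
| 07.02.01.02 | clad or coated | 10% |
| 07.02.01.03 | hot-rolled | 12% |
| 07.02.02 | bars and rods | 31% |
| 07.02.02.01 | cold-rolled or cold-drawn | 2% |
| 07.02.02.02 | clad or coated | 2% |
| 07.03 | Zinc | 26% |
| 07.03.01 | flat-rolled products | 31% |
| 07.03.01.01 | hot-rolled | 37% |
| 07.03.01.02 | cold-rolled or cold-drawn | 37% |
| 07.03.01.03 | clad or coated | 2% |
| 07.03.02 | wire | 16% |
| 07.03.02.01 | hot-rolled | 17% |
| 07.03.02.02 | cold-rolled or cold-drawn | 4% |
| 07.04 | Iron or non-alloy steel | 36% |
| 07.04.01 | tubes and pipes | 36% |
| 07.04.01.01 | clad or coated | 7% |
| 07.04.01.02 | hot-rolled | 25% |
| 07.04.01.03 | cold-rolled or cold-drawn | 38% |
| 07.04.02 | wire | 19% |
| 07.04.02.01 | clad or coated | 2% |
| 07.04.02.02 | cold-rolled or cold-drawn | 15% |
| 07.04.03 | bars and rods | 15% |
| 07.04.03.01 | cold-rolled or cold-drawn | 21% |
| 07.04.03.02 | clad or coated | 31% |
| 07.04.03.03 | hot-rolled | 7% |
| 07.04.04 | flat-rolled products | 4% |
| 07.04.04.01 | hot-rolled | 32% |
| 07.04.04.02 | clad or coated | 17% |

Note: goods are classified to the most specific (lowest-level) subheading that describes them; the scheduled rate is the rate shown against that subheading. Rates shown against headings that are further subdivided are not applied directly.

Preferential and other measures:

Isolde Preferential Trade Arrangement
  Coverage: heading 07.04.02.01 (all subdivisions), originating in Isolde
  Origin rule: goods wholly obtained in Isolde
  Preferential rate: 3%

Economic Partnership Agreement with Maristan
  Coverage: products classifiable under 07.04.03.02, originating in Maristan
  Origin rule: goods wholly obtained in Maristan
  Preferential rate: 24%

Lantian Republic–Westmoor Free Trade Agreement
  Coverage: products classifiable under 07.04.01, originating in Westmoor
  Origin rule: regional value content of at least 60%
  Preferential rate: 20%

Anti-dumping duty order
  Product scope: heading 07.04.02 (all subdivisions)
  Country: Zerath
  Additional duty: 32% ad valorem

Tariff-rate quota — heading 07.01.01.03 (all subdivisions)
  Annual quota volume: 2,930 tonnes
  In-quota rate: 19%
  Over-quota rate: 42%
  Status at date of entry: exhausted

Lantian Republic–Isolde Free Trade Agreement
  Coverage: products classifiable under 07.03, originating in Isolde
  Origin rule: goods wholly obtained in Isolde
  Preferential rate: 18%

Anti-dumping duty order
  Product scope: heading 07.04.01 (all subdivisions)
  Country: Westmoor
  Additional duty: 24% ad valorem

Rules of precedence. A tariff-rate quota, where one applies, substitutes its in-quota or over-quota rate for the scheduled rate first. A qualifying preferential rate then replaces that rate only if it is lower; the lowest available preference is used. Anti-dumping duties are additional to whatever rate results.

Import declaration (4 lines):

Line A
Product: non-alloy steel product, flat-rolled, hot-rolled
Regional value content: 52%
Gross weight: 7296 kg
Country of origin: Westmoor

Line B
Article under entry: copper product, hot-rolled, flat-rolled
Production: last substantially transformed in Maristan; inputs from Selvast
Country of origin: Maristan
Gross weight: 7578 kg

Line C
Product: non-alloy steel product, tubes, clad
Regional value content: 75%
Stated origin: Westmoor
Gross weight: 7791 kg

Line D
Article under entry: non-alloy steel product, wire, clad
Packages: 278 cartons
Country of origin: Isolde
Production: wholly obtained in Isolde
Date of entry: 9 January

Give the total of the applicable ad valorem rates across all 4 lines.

77%

Line A: non-alloy steel → 07.04; flat-rolled → 07.04.04; hot-rolled → 07.04.04.01. Scheduled 32%. Westmoor agreement on 07.04.01: 07.04.04.01 not covered. → 32%.
Line B: copper → 07.01; flat-rolled → 07.01.02; hot-rolled → 07.01.02.02. Scheduled 12%. Maristan agreement on 07.04.03.02: 07.01.02.02 not covered. → 12%.
Line C: non-alloy steel → 07.04; tubes → 07.04.01; clad → 07.04.01.01. Scheduled 7%. Westmoor agreement on 07.04.01: RVC ≥ 60% → 20% available; preference 20% not lower than 7% → no reduction; anti-dumping (Westmoor, 07.04.01): +24%; total 7% + 24% = 31%. → 31%.
Line D: non-alloy steel → 07.04; wire → 07.04.02; clad → 07.04.02.01. Scheduled 2%. Isolde agreement on 07.04.02.01: wholly obtained → 3% available; Isolde agreement on 07.03: 07.04.02.01 not covered; preference 3% not lower than 2% → no reduction. → 2%.
Sum: 32% + 12% + 31% + 2% = 77%.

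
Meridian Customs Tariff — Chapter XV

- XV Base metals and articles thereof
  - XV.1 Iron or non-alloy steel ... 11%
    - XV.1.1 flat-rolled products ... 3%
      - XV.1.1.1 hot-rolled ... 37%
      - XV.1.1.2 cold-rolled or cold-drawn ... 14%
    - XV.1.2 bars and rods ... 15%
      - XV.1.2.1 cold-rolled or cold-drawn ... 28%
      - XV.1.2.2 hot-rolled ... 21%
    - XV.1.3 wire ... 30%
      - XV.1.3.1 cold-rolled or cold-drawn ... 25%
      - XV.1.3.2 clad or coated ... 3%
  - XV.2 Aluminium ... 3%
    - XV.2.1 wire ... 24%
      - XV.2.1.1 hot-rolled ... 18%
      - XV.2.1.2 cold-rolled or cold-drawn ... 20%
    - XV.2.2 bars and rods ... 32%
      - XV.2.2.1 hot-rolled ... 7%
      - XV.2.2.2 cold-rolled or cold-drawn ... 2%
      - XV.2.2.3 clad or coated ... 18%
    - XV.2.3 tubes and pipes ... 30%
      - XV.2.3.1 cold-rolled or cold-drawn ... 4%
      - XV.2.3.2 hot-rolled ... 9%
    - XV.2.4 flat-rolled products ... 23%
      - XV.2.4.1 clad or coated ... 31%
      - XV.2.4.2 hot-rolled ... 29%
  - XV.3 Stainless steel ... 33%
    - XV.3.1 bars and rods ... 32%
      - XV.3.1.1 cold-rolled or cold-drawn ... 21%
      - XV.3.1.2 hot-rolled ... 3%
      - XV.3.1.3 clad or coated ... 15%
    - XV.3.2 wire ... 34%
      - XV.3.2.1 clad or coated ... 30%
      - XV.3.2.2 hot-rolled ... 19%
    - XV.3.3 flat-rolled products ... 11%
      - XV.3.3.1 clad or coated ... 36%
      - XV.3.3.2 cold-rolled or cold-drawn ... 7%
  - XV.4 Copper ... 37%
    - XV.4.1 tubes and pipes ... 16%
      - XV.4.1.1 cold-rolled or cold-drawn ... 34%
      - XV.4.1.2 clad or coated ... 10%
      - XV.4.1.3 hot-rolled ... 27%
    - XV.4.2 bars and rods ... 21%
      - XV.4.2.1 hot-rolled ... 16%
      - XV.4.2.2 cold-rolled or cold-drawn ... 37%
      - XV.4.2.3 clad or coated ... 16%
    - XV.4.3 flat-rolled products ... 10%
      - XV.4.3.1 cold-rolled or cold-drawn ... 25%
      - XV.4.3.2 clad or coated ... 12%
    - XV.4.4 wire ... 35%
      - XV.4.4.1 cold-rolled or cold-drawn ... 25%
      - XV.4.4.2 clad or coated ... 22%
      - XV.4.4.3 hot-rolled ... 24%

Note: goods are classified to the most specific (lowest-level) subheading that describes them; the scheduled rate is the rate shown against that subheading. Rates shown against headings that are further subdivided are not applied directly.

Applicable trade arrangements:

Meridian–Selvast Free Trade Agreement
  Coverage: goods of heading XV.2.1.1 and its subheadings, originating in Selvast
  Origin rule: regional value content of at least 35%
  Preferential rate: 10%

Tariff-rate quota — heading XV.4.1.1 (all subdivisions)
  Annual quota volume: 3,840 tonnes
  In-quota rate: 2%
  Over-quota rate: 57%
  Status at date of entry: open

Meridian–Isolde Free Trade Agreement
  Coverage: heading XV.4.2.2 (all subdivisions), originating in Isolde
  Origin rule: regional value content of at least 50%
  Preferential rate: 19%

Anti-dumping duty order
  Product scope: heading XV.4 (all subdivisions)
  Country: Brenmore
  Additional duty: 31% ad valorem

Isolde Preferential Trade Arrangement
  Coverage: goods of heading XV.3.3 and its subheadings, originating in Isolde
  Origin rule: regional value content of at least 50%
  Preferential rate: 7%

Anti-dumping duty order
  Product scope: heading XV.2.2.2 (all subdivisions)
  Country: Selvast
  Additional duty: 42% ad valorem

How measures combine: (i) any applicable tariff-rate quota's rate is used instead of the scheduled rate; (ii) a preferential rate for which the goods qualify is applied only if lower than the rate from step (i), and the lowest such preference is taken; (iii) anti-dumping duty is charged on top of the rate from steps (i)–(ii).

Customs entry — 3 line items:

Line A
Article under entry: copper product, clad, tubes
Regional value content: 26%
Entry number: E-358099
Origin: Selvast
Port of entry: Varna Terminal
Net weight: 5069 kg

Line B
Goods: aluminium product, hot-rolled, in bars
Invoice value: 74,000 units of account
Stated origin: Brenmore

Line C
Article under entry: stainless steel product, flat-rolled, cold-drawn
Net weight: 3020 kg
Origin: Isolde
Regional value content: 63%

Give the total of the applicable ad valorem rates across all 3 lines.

Line A: copper → XV.4; tubes → XV.4.1; clad → XV.4.1.2. Scheduled 10%. Selvast agreement on XV.2.1.1: XV.4.1.2 not covered. → 10%.
Line B: aluminium → XV.2; in bars → XV.2.2; hot-rolled → XV.2.2.1. Scheduled 7%. No special measure applies. → 7%.
Line C: stainless steel → XV.3; flat-rolled → XV.3.3; cold-drawn → XV.3.3.2. Scheduled 7%. Isolde agreement on XV.4.2.2: XV.3.3.2 not covered; Isolde agreement on XV.3.3: RVC ≥ 50% → 7% available; preference 7% not lower than 7% → no reduction. → 7%.
Sum: 10% + 7% + 7% = 24%.

24%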